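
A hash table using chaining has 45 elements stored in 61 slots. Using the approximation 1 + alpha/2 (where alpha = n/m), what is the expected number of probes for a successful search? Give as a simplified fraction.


Load factor alpha = n/m = 45/61
Expected probes = 1 + alpha/2 = 1 + 45/(2*61)
= 1 + 45/122
= 122/122 + 45/122
= 167/122


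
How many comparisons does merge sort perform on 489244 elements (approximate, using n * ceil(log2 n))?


Recursion depth: ceil(log2(489244)) = 19
Each recursion level merges n = 489244 elements
Total = 489244 * 19 = 9295636


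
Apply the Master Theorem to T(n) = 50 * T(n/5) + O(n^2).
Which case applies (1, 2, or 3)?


The Master Theorem: T(n) = a*T(n/b) + O(n^c)
  a = 50, b = 5, c = 2
log_b(a) = log_5(50) ~ 2.431
Compare b^c with a: 5^2 = 25 < 50, so c < log_b(a).
Since c < log_b(a), Case 1 applies.
T(n) = O(n^(log_5 50)) ~ O(n^2.431)
Master Theorem case = 1


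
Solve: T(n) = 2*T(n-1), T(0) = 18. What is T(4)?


Unrolling:
T(4) = 2*T(3) = 2^2*T(2) = ... = 2^4*T(0)
= 2^4 * 18
= 16 * 18 = 288


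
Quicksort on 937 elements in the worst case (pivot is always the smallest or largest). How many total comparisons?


In the worst case, each partition step picks the worst pivot:
  Partition 1: 936 comparisons (n-1 elements to compare)
  Partition 2: 935 comparisons
  Partition 3: 934 comparisons
  Partition 4: 933 comparisons
  Partition 5: 932 comparisons
  ...
  Last partition: 0 comparisons
Total = (n-1) + (n-2) + ... + 1 + 0 = n*(n-1)/2
= 937*936/2 = 438516


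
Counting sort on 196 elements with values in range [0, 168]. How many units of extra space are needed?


Output array size: 196 (to store sorted result)
Count array size: 169 (one slot per possible value, range 0 to 168)
Total extra space = 196 + 169 = 365


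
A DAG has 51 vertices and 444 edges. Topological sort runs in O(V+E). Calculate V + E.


V = 51 (vertex processing)
E = 444 (edge processing)
V + E = 51 + 444 = 495


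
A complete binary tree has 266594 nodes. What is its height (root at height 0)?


In a complete binary tree, level k holds nodes 2^k .. 2^(k+1)-1 (1-indexed).
Height = floor(log2(n)) = floor(log2(266594)) = 18
Check: 2^18 = 262144 <= 266594 < 524288 = 2^19


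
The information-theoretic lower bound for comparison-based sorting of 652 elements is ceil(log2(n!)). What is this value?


A binary decision tree of height h has at most 2^h leaves and needs at least n! of them, so h >= ceil(log2(n!)).
652! is far too large to multiply out, so use Stirling's series:
  ln(n!) ~ n ln n - n + (1/2) ln(2 pi n) + 1/(12n)  (error below 1/(360 n^3), negligible here)
  ln(652) = 6.4800446
  n ln n = 652 * 6.4800446 = 4224.9891
  (1/2) ln(2 pi * 652) = (1/2) ln(4096.6368) = 4.1590
  1/(12*652) = 0.0001
  ln(652!) ~ 4224.9891 - 652 + 4.1590 + 0.0001 = 3577.1482
Convert to base 2: log2(652!) = 3577.1482 / ln 2 = 3577.1482 / 0.69314718 = 5160.7340
ceil(5160.7340) = 5161


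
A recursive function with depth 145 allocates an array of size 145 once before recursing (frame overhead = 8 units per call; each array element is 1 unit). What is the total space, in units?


Array allocation: 145 units (allocated once)
Stack frames: 145 deep * 8 per frame = 1160 units
Total = 145 + 1160 = 1305


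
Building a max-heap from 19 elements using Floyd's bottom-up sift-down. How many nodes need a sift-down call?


In a heap of 19 elements (0-indexed array):
  Last element index: 18
  Parent of last element: floor((18 - 1) / 2) = 8
  Internal nodes: indices 0 to 8
  Count = floor(19/2) = 9


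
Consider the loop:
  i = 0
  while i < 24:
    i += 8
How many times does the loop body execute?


Starting at i = 0, each iteration adds 8.
Iterations until i >= 24:
  Iteration 1: i = 0 -> i = 8
  Iteration 2: i = 8 -> i = 16
  Iteration 3: i = 16 -> i = 24
Total iterations = ceil(24/8) = 3


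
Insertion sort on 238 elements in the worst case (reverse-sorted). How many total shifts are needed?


In the worst case (reverse-sorted), each element shifts past all previous:
  Element 1: 1 shifts
  Element 2: 2 shifts
  Element 3: 3 shifts
  Element 4: 4 shifts
  Element 5: 5 shifts
  ...
  Element 237: 237 shifts
Total = 1 + 2 + ... + 237
= 238*(238-1)/2 = 28203


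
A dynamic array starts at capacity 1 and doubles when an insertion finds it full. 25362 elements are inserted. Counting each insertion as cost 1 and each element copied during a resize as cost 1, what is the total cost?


n = 25362
Insertion costs: 25362
Resizes copy 1, 2, 4, ... up to the largest power of 2 that is <= n-1 = 25361, i.e. 16384.
Copy costs = 1 + 2 + 4 + 8 + 16 + 32 + 64 + 128 + 256 + 512 + 1024 + 2048 + 4096 + 8192 + 16384 = 32767
Total = 25362 + 32767 = 58129


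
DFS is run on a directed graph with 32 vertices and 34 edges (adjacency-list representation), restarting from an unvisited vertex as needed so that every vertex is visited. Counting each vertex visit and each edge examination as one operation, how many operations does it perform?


A full DFS traversal processes each vertex exactly once (push/pop on stack).
Each directed edge is examined once.
V = 32, E = 34
V + E = 66


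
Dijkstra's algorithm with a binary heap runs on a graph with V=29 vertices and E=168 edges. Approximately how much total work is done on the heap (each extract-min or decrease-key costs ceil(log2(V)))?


Dijkstra with a binary heap: each vertex is extracted once, each edge may relax once.
Each heap operation costs O(log V).
V + E = 29 + 168 = 197
ceil(log2(29)) = 5 (since 2^4 = 16 < 29 <= 32 = 2^5)
Total heap work = (V+E) * ceil(log2(V)) = 197 * 5 = 985


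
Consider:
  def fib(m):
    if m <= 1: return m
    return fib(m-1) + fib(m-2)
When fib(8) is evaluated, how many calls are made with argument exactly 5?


Let N(m) = number of times fib(m) is called while evaluating fib(8).
N(8) = 1 (the initial call).
N(7) = 1 (only fib(8) calls it).
For 1 <= m <= 6: fib(m) is called by fib(m+1) and fib(m+2), so
  N(m) = N(m+1) + N(m+2).
fib(0) is called only by fib(2), so N(0) = N(2).
Walk down from m=8:
  N(8)=1, N(7)=1, N(6)=2, N(5)=3
N(5) = 3


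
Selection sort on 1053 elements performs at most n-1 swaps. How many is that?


Each of the 1052 passes places one element in its final position.
Pass 1: swap minimum into position 0
Pass 2: swap minimum of remaining into position 1
...
Pass 1052: last two elements, one swap
Maximum swaps = 1053 - 1 = 1052


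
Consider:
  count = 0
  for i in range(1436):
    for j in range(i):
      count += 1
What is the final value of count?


For each i, the inner loop runs i times:
  i=0: inner runs 0 times
  i=1: inner runs 1 time
  i=2: inner runs 2 times
  i=3: inner runs 3 times
  i=4: inner runs 4 times
  i=5: inner runs 5 times
  i=6: inner runs 6 times
  i=7: inner runs 7 times
  ...
Total = 0 + 1 + 2 + ... + 1435 = 1436*(1436-1)/2 = 1030330


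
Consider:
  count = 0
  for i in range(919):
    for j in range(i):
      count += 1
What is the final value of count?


For each i, the inner loop runs i times:
  i=0: inner runs 0 times
  i=1: inner runs 1 time
  i=2: inner runs 2 times
  i=3: inner runs 3 times
  i=4: inner runs 4 times
  i=5: inner runs 5 times
  i=6: inner runs 6 times
  i=7: inner runs 7 times
  ...
Total = 0 + 1 + 2 + ... + 918 = 919*(919-1)/2 = 421821


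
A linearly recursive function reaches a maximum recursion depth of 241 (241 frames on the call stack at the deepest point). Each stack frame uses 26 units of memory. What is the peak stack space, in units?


Maximum recursion depth = 241 frames
Memory per frame = 26 units
Total stack space = depth * frame_size
= 241 * 26 = 6266


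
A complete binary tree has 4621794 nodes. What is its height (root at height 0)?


In a complete binary tree, level k holds nodes 2^k .. 2^(k+1)-1 (1-indexed).
Height = floor(log2(n)) = floor(log2(4621794)) = 22
Check: 2^22 = 4194304 <= 4621794 < 8388608 = 2^23


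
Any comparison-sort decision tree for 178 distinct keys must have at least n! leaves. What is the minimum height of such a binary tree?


A binary decision tree of height h has at most 2^h leaves and needs at least n! of them, so h >= ceil(log2(n!)).
178! is far too large to multiply out, so use Stirling's series:
  ln(n!) ~ n ln n - n + (1/2) ln(2 pi n) + 1/(12n)  (error below 1/(360 n^3), negligible here)
  ln(178) = 5.1817836
  n ln n = 178 * 5.1817836 = 922.3575
  (1/2) ln(2 pi * 178) = (1/2) ln(1118.4070) = 3.5098
  1/(12*178) = 0.0005
  ln(178!) ~ 922.3575 - 178 + 3.5098 + 0.0005 = 747.8678
Convert to base 2: log2(178!) = 747.8678 / ln 2 = 747.8678 / 0.69314718 = 1078.9452
ceil(1078.9452) = 1079


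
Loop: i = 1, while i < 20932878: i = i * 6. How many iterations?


i multiplies by 6 each step:
i = 1 -> 6 -> 36 -> 216 -> 1296 -> 7776 -> 46656 -> 279936 -> 1679616 -> 10077696 -> 60466176 (stop)
Iterations = ceil(log_6(20932878)) = 10


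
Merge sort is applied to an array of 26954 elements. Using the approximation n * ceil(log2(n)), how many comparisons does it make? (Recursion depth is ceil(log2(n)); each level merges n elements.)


Merge sort divides the array into halves recursively.
Number of levels = ceil(log2(26954)) = 15
At each level, approximately n = 26954 comparisons are needed for merging.
Total comparisons ~ n * ceil(log2(n)) = 26954 * 15 = 404310


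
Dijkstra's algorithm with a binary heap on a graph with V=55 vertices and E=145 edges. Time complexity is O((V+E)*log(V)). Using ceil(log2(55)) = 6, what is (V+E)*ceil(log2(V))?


Dijkstra with a binary heap: each vertex is extracted once, each edge may relax once.
Each heap operation costs O(log V).
V + E = 55 + 145 = 200
ceil(log2(55)) = 6 (since 2^5 = 32 < 55 <= 64 = 2^6)
Total heap work = (V+E) * ceil(log2(V)) = 200 * 6 = 1200


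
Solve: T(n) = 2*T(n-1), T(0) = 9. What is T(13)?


Unrolling:
T(13) = 2*T(12) = 2^2*T(11) = ... = 2^13*T(0)
= 2^13 * 9
= 8192 * 9 = 73728


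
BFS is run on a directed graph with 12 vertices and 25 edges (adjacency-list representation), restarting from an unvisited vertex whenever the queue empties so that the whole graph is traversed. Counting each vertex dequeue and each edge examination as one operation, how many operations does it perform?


A full BFS traversal dequeues each vertex exactly once and examines each directed edge exactly once.
V = 12 (vertex processing cost)
E = 25 (edge examination cost)
Total operations proportional to V + E = 12 + 25 = 37


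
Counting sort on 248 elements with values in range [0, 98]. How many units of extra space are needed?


Output array size: 248 (to store sorted result)
Count array size: 99 (one slot per possible value, range 0 to 98)
Total extra space = 248 + 99 = 347


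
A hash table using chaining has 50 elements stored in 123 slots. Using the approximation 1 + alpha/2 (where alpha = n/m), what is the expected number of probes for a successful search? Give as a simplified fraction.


Load factor alpha = n/m = 50/123
Expected probes = 1 + alpha/2 = 1 + 50/(2*123)
= 1 + 50/246
= 246/246 + 50/246
= 296/246
Simplify: 148/123


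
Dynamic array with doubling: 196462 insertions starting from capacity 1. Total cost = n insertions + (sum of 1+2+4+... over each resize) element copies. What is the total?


n = 196462
Insertion costs: 196462
Resizes copy 1, 2, 4, ... up to the largest power of 2 that is <= n-1 = 196461, i.e. 131072.
Copy costs = 1 + 2 + 4 + 8 + 16 + 32 + 64 + 128 + 256 + 512 + 1024 + 2048 + 4096 + 8192 + 16384 + 32768 + 65536 + 131072 = 262143
Total = 196462 + 262143 = 458605


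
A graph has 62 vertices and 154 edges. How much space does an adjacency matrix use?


Adjacency matrix: V x V grid of entries
Space = V^2 = 62^2 = 62 * 62 = 3844


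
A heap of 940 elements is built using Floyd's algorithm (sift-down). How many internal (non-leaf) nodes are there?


Leaf nodes occupy roughly half the array.
Sift-down is called for each internal node, starting from the last one.
Internal nodes = floor(n/2) = floor(940/2) = 470


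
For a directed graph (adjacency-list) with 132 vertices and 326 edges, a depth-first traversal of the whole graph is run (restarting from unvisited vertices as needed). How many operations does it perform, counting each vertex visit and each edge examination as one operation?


A full DFS traversal visits each vertex once and examines each edge once.
V = 132
E = 326
Sum = 132 + 326 = 458


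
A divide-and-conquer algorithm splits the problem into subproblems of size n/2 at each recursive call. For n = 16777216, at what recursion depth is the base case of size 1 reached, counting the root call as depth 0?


At each depth, the problem size is divided by 2:
  Depth 0: problem size = 16777216
  Depth 1: problem size = 8388608
  Depth 2: problem size = 4194304
  Depth 3: problem size = 2097152
  Depth 4: problem size = 1048576
  Depth 5: problem size = 524288
  Depth 6: problem size = 262144
  Depth 7: problem size = 131072
  Depth 8: problem size = 65536
  Depth 9: problem size = 32768
  Depth 10: problem size = 16384
  Depth 11: problem size = 8192
  Depth 12: problem size = 4096
  Depth 13: problem size = 2048
  Depth 14: problem size = 1024
  Depth 15: problem size = 512
  Depth 16: problem size = 256
  Depth 17: problem size = 128
  Depth 18: problem size = 64
  Depth 19: problem size = 32
  Depth 20: problem size = 16
  Depth 21: problem size = 8
  Depth 22: problem size = 4
  Depth 23: problem size = 2
  Depth 24: problem size = 1 (base case)
The base case is reached at depth log_2(16777216) = 24 (the tree has 25 levels counting depth 0, but the depth asked for is 24).
Recursion depth = 24


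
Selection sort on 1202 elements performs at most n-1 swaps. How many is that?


Each of the 1201 passes places one element in its final position.
Pass 1: swap minimum into position 0
Pass 2: swap minimum of remaining into position 1
...
Pass 1201: last two elements, one swap
Maximum swaps = 1202 - 1 = 1201


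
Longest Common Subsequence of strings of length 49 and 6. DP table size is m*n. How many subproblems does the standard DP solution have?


DP table indexed by positions in both strings.
First string: 49 positions
Second string: 6 positions
Total = 49 * 6 = 294


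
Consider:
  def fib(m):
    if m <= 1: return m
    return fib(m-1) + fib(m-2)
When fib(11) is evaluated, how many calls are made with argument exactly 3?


Let N(m) = number of times fib(m) is called while evaluating fib(11).
N(11) = 1 (the initial call).
N(10) = 1 (only fib(11) calls it).
For 1 <= m <= 9: fib(m) is called by fib(m+1) and fib(m+2), so
  N(m) = N(m+1) + N(m+2).
fib(0) is called only by fib(2), so N(0) = N(2).
Walk down from m=11:
  N(11)=1, N(10)=1, N(9)=2, N(8)=3, N(7)=5, N(6)=8, N(5)=13, N(4)=21, N(3)=34
N(3) = 34


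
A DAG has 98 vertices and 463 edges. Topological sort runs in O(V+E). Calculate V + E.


V = 98 (vertex processing)
E = 463 (edge processing)
V + E = 98 + 463 = 561


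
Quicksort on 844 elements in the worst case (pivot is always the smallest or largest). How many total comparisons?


In the worst case, each partition step picks the worst pivot:
  Partition 1: 843 comparisons (n-1 elements to compare)
  Partition 2: 842 comparisons
  Partition 3: 841 comparisons
  Partition 4: 840 comparisons
  Partition 5: 839 comparisons
  ...
  Last partition: 0 comparisons
Total = (n-1) + (n-2) + ... + 1 + 0 = n*(n-1)/2
= 844*843/2 = 355746


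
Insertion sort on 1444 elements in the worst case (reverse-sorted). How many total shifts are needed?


In the worst case (reverse-sorted), each element shifts past all previous:
  Element 1: 1 shifts
  Element 2: 2 shifts
  Element 3: 3 shifts
  Element 4: 4 shifts
  Element 5: 5 shifts
  ...
  Element 1443: 1443 shifts
Total = 1 + 2 + ... + 1443
= 1444*(1444-1)/2 = 1041846


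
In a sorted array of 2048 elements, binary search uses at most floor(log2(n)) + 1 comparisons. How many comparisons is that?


Halving sequence: 2048 -> 1024 -> 512 -> 256 -> 128 -> 64 -> 32 -> 16 -> 8 -> 4 -> 2 -> 1
Number of halvings = 11
Max comparisons = 11 + 1 = 12


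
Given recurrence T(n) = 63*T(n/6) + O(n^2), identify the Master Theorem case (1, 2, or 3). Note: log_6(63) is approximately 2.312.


Master Theorem parameters: a=63, b=6, c=2
log_b(a) = 2.312
Compare b^c with a: 6^2 = 36 < 63, so c < log_b(a).
Comparing c=2 vs log_b(a)=2.312:
2 < 2.312 => Case 1
Result: T(n) = O(n^(log_6 63)) ~ O(n^2.312)
Master Theorem case = 1


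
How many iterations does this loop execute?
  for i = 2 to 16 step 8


The loop variable i takes values starting at 2 and increments by 8 each iteration.
Sequence: i = 2, 10
The upper bound 16 is inclusive, so the count is floor((last - first) / step) + 1:
floor((16 - 2) / 8) + 1 = floor(14/8) + 1 = 1 + 1 = 2


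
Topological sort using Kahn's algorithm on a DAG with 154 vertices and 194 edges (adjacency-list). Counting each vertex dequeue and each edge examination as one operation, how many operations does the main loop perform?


Kahn's algorithm:
  1. Compute in-degrees: O(V + E)
  2. Process queue: each vertex dequeued once (O(V))
     each edge examined once (O(E))
Total = V + E = 154 + 194 = 348


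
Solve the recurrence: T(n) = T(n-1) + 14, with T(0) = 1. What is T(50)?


Unrolling the recurrence:
T(50) = T(49) + 14
       = T(48) + 14 + 14
       = T(47) + 14*3
       ...
       = T(0) + 14*50
       = 1 + 700 = 701


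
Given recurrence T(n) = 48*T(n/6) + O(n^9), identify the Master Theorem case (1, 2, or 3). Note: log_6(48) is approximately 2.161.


Master Theorem parameters: a=48, b=6, c=9
log_b(a) = 2.161
Compare b^c with a: 6^9 = 10077696 > 48, so c > log_b(a).
Comparing c=9 vs log_b(a)=2.161:
9 > 2.161 => Case 3
Result: T(n) = O(n^9)
Master Theorem case = 3


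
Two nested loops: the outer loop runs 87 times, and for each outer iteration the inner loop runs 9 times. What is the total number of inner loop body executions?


Outer loop: 87 iterations
Inner loop: 9 iterations per outer iteration
Total = 87 * 9 = 783


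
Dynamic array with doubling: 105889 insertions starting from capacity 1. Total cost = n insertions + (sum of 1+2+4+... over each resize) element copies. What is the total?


n = 105889
Insertion costs: 105889
Resizes copy 1, 2, 4, ... up to the largest power of 2 that is <= n-1 = 105888, i.e. 65536.
Copy costs = 1 + 2 + 4 + 8 + 16 + 32 + 64 + 128 + 256 + 512 + 1024 + 2048 + 4096 + 8192 + 16384 + 32768 + 65536 = 131071
Total = 105889 + 131071 = 236960


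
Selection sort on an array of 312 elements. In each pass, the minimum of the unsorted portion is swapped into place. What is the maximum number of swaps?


Selection sort performs one swap per pass:
  Pass 1: find min in positions 0 to 311, swap with position 0
  Pass 2: find min in positions 1 to 311, swap with position 1
  Pass 3: find min in positions 2 to 311, swap with position 2
  Pass 4: find min in positions 3 to 311, swap with position 3
  Pass 5: find min in positions 4 to 311, swap with position 4
  ... (306 more passes)
Total passes (and swaps) = n - 1 = 312 - 1 = 311


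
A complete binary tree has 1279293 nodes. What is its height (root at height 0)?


In a complete binary tree, level k holds nodes 2^k .. 2^(k+1)-1 (1-indexed).
Height = floor(log2(n)) = floor(log2(1279293)) = 20
Check: 2^20 = 1048576 <= 1279293 < 2097152 = 2^21


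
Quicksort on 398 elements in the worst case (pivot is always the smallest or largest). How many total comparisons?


In the worst case, each partition step picks the worst pivot:
  Partition 1: 397 comparisons (n-1 elements to compare)
  Partition 2: 396 comparisons
  Partition 3: 395 comparisons
  Partition 4: 394 comparisons
  Partition 5: 393 comparisons
  ...
  Last partition: 0 comparisons
Total = (n-1) + (n-2) + ... + 1 + 0 = n*(n-1)/2
= 398*397/2 = 79003


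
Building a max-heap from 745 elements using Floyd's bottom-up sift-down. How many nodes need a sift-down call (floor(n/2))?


In a heap of 745 elements (0-indexed array):
  Last element index: 744
  Parent of last element: floor((744 - 1) / 2) = 371
  Internal nodes: indices 0 to 371
  Count = floor(745/2) = 372


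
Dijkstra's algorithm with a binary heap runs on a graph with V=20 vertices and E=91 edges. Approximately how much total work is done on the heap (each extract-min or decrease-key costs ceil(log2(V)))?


Dijkstra with a binary heap: each vertex is extracted once, each edge may relax once.
Each heap operation costs O(log V).
V + E = 20 + 91 = 111
ceil(log2(20)) = 5 (since 2^4 = 16 < 20 <= 32 = 2^5)
Total heap work = (V+E) * ceil(log2(V)) = 111 * 5 = 555


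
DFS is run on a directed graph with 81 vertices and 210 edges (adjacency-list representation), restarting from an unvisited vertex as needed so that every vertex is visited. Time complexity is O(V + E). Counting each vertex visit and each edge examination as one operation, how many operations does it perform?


A full DFS traversal processes each vertex exactly once (push/pop on stack).
Each directed edge is examined once.
V = 81, E = 210
V + E = 291


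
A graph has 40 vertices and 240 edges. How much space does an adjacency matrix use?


Adjacency matrix: V x V grid of entries
Space = V^2 = 40^2 = 40 * 40 = 1600


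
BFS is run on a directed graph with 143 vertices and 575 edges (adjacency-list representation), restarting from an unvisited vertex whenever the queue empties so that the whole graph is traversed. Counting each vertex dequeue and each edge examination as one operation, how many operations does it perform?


A full BFS traversal dequeues each vertex exactly once and examines each directed edge exactly once.
V = 143 (vertex processing cost)
E = 575 (edge examination cost)
Total operations proportional to V + E = 143 + 575 = 718


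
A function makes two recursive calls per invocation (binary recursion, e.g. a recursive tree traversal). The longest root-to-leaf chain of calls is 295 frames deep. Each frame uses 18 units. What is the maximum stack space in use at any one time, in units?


Binary recursion: the two calls run one after the other, so only one root-to-leaf chain of frames is on the stack at a time.
Maximum depth (longest chain) = 295 frames
Each frame = 18 units
Max stack space = 295 * 18 = 5310


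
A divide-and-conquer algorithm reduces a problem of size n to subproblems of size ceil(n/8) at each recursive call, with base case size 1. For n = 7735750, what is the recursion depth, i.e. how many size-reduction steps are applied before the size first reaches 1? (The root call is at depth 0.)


Each step divides the size by 8 (rounding up); after k steps the size is ceil(n/8^k), which equals 1 exactly when 8^k >= n.
So the depth is the smallest k with 8^k >= 7735750, i.e. ceil(log_8(7735750)).
8^7 = 2097152 < 7735750 <= 16777216 = 8^8
Recursion depth = 8


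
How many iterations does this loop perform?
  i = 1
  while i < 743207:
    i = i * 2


The loop variable doubles each iteration:
i = 1 -> 2 -> 4 -> 8 -> 16 -> 32 -> 64 -> 128 -> 256 -> 512 -> 1024 -> 2048 -> 4096 -> 8192 -> 16384 -> 32768 -> 65536 -> 131072 -> 262144 -> 524288 -> 1048576 (stop, 1048576 >= 743207)
Number of doublings = ceil(log2(743207)) = 20


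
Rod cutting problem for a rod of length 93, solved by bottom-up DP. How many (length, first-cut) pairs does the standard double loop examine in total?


For each subproblem length i = 1..93, the inner loop considers i possible first cuts.
Total = 1 + 2 + ... + 93
= 93*(93+1)/2
= 93*94/2 = 4371


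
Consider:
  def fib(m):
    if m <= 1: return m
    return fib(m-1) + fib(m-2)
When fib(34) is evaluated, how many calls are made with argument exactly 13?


Let N(m) = number of times fib(m) is called while evaluating fib(34).
N(34) = 1 (the initial call).
N(33) = 1 (only fib(34) calls it).
For 1 <= m <= 32: fib(m) is called by fib(m+1) and fib(m+2), so
  N(m) = N(m+1) + N(m+2).
fib(0) is called only by fib(2), so N(0) = N(2).
Walk down from m=34:
  N(34)=1, N(33)=1, N(32)=2, N(31)=3, N(30)=5, N(29)=8, N(28)=13, N(27)=21, N(26)=34, N(25)=55, N(24)=89, N(23)=144, N(22)=233, N(21)=377, N(20)=610, N(19)=987, N(18)=1597, N(17)=2584, N(16)=4181, N(15)=6765, N(14)=10946, N(13)=17711
N(13) = 17711


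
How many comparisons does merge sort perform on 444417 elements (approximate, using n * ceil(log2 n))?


Recursion depth: ceil(log2(444417)) = 19
Each recursion level merges n = 444417 elements
Total = 444417 * 19 = 8443923


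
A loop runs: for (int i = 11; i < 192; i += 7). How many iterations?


Loop starts at i = 11, increments by 7, stops when i >= 192.
Number of iterations = ceil((192 - 11) / 7)
= ceil(181 / 7)
= 26


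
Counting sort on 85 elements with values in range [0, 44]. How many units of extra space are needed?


Output array size: 85 (to store sorted result)
Count array size: 45 (one slot per possible value, range 0 to 44)
Total extra space = 85 + 45 = 130


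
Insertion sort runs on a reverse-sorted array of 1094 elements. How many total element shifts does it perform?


Sum of shifts = 1 + 2 + 3 + ... + 1093
= 1094 * 1093 / 2
= 1195742 / 2
= 597871


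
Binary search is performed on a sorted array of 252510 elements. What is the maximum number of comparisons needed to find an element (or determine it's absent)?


Binary search halves the search space each comparison:
  Step 1: search space = 252510 -> 126255
  Step 2: search space = 126255 -> 63127
  Step 3: search space = 63127 -> 31563
  Step 4: search space = 31563 -> 15781
  Step 5: search space = 15781 -> 7890
  Step 6: search space = 7890 -> 3945
  Step 7: search space = 3945 -> 1972
  Step 8: search space = 1972 -> 986
  Step 9: search space = 986 -> 493
  Step 10: search space = 493 -> 246
  Step 11: search space = 246 -> 123
  Step 12: search space = 123 -> 61
  Step 13: search space = 61 -> 30
  Step 14: search space = 30 -> 15
  Step 15: search space = 15 -> 7
  Step 16: search space = 7 -> 3
  Step 17: search space = 3 -> 1
  Step 18: search space = 1 (final check)
Maximum comparisons = floor(log2(252510)) + 1 = 17 + 1 = 18


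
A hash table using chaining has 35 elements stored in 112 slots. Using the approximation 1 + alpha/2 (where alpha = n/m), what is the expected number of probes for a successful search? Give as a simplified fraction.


Load factor alpha = n/m = 35/112
Expected probes = 1 + alpha/2 = 1 + 35/(2*112)
= 1 + 35/224
= 224/224 + 35/224
= 259/224
Simplify: 37/32


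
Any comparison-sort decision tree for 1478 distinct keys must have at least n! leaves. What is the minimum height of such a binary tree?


A binary decision tree of height h has at most 2^h leaves and needs at least n! of them, so h >= ceil(log2(n!)).
1478! is far too large to multiply out, so use Stirling's series:
  ln(n!) ~ n ln n - n + (1/2) ln(2 pi n) + 1/(12n)  (error below 1/(360 n^3), negligible here)
  ln(1478) = 7.2984451
  n ln n = 1478 * 7.2984451 = 10787.1019
  (1/2) ln(2 pi * 1478) = (1/2) ln(9286.5479) = 4.5682
  1/(12*1478) = 0.0001
  ln(1478!) ~ 10787.1019 - 1478 + 4.5682 + 0.0001 = 9313.6702
Convert to base 2: log2(1478!) = 9313.6702 / ln 2 = 9313.6702 / 0.69314718 = 13436.7858
ceil(13436.7858) = 13437


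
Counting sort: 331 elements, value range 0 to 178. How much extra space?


n = 331 (output array)
k = 179 (count array for 179 distinct values)
Extra space = 331 + 179 = 510


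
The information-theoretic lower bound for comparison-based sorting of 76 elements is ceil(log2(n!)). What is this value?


A binary decision tree of height h has at most 2^h leaves and needs at least n! of them, so h >= ceil(log2(n!)).
76! is far too large to multiply out, so use Stirling's series:
  ln(n!) ~ n ln n - n + (1/2) ln(2 pi n) + 1/(12n)  (error below 1/(360 n^3), negligible here)
  ln(76) = 4.3307333
  n ln n = 76 * 4.3307333 = 329.1357
  (1/2) ln(2 pi * 76) = (1/2) ln(477.5221) = 3.0843
  1/(12*76) = 0.0011
  ln(76!) ~ 329.1357 - 76 + 3.0843 + 0.0011 = 256.2211
Convert to base 2: log2(76!) = 256.2211 / ln 2 = 256.2211 / 0.69314718 = 369.6489
ceil(369.6489) = 370


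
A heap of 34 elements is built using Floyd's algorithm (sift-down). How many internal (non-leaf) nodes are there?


Leaf nodes occupy roughly half the array.
Sift-down is called for each internal node, starting from the last one.
Internal nodes = floor(n/2) = floor(34/2) = 17


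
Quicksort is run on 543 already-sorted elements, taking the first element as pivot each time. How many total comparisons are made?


Sum of comparisons per partition:
542 + 541 + ... + 1 + 0
= 543 * (543 - 1) / 2
= 543 * 542 / 2
= 147153


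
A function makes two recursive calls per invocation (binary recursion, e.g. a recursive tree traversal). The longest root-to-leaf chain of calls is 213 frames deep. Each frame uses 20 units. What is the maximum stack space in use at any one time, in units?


Binary recursion: the two calls run one after the other, so only one root-to-leaf chain of frames is on the stack at a time.
Maximum depth (longest chain) = 213 frames
Each frame = 20 units
Max stack space = 213 * 20 = 4260


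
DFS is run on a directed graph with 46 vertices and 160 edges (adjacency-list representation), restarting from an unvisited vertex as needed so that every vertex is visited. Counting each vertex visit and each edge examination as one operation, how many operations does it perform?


A full DFS traversal processes each vertex exactly once (push/pop on stack).
Each directed edge is examined once.
V = 46, E = 160
V + E = 206


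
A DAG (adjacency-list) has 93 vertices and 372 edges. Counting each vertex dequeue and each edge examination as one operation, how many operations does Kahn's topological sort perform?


V = 93 (vertex processing)
E = 372 (edge processing)
V + E = 93 + 372 = 465


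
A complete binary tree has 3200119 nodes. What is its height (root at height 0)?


In a complete binary tree, level k holds nodes 2^k .. 2^(k+1)-1 (1-indexed).
Height = floor(log2(n)) = floor(log2(3200119)) = 21
Check: 2^21 = 2097152 <= 3200119 < 4194304 = 2^22


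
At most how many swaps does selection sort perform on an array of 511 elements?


Each of the 510 passes places one element in its final position.
Pass 1: swap minimum into position 0
Pass 2: swap minimum of remaining into position 1
...
Pass 510: last two elements, one swap
Maximum swaps = 511 - 1 = 510


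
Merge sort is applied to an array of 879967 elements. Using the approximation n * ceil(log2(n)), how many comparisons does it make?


Merge sort divides the array into halves recursively.
Number of levels = ceil(log2(879967)) = 20
At each level, approximately n = 879967 comparisons are needed for merging.
Total comparisons ~ n * ceil(log2(n)) = 879967 * 20 = 17599340


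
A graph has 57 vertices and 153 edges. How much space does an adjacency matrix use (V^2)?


Adjacency matrix: V x V grid of entries
Space = V^2 = 57^2 = 57 * 57 = 3249


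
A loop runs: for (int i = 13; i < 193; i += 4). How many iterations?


Loop starts at i = 13, increments by 4, stops when i >= 193.
Number of iterations = ceil((193 - 13) / 4)
= ceil(180 / 4)
= 45


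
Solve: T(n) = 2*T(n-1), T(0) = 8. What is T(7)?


Unrolling:
T(7) = 2*T(6) = 2^2*T(5) = ... = 2^7*T(0)
= 2^7 * 8
= 128 * 8 = 1024


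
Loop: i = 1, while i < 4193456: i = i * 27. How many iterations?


i multiplies by 27 each step:
i = 1 -> 27 -> 729 -> 19683 -> 531441 -> 14348907 (stop)
Iterations = ceil(log_27(4193456)) = 5


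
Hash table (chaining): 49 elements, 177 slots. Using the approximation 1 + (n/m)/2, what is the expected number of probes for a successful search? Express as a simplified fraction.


Computing expected probes:
alpha = 49/177
= 1 + alpha/2
= 1 + 49/(2*177)
= (2*177 + 49) / (2*177)
= 403/354


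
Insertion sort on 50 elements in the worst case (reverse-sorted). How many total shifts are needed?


In the worst case (reverse-sorted), each element shifts past all previous:
  Element 1: 1 shifts
  Element 2: 2 shifts
  Element 3: 3 shifts
  Element 4: 4 shifts
  Element 5: 5 shifts
  ...
  Element 49: 49 shifts
Total = 1 + 2 + ... + 49
= 50*(50-1)/2 = 1225


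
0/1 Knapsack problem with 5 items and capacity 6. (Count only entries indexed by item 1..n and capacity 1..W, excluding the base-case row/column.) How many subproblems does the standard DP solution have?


The DP table is indexed by (item, capacity).
Rows: 5 items
Columns: 6 capacity values (1 to W)
Total subproblems = 5 * 6 = 30


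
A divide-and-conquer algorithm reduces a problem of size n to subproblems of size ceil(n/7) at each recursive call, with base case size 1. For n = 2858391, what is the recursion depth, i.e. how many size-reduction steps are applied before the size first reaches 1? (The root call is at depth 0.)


Each step divides the size by 7 (rounding up); after k steps the size is ceil(n/7^k), which equals 1 exactly when 7^k >= n.
So the depth is the smallest k with 7^k >= 2858391, i.e. ceil(log_7(2858391)).
7^7 = 823543 < 2858391 <= 5764801 = 7^8
Recursion depth = 8


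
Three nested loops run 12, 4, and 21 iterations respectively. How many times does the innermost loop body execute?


Loop 1 (outermost): 12 iterations
Loop 2 (middle): 4 iterations per outer
Loop 3 (innermost): 21 iterations per middle
Total = 12 * 4 * 21 = 1008


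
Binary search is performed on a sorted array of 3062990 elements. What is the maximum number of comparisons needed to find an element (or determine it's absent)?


Binary search halves the search space each comparison:
  Step 1: search space = 3062990 -> 1531495
  Step 2: search space = 1531495 -> 765747
  Step 3: search space = 765747 -> 382873
  Step 4: search space = 382873 -> 191436
  Step 5: search space = 191436 -> 95718
  Step 6: search space = 95718 -> 47859
  Step 7: search space = 47859 -> 23929
  Step 8: search space = 23929 -> 11964
  Step 9: search space = 11964 -> 5982
  Step 10: search space = 5982 -> 2991
  Step 11: search space = 2991 -> 1495
  Step 12: search space = 1495 -> 747
  Step 13: search space = 747 -> 373
  Step 14: search space = 373 -> 186
  Step 15: search space = 186 -> 93
  Step 16: search space = 93 -> 46
  Step 17: search space = 46 -> 23
  Step 18: search space = 23 -> 11
  Step 19: search space = 11 -> 5
  Step 20: search space = 5 -> 2
  Step 21: search space = 2 -> 1
  Step 22: search space = 1 (final check)
Maximum comparisons = floor(log2(3062990)) + 1 = 21 + 1 = 22


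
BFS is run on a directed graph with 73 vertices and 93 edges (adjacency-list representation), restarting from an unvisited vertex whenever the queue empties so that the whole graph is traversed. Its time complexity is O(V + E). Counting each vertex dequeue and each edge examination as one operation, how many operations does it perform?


A full BFS traversal dequeues each vertex exactly once and examines each directed edge exactly once.
V = 73 (vertex processing cost)
E = 93 (edge examination cost)
Total operations proportional to V + E = 73 + 93 = 166


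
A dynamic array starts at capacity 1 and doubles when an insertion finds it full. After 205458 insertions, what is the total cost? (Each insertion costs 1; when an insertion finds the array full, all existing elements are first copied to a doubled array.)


Insertion cost: 205458 (one per element)
Resizes occur just before inserting elements 2, 3, 5, 9, ...
Elements copied at each resize: 1 + 2 + 4 + 8 + 16 + 32 + 64 + 128 + 256 + 512 + 1024 + 2048 + 4096 + 8192 + 16384 + 32768 + 65536 + 131072
Sum of copies = 262143 (geometric series: 2^k - 1)
Total = 205458 + 262143 = 467601


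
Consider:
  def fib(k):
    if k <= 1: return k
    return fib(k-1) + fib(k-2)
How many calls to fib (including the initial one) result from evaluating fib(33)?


Let C(m) = total calls to evaluate fib(m). Then C(0)=C(1)=1, and
C(m) = 1 + C(m-1) + C(m-2) for m >= 2.
Build the table (each entry = 1 + previous two):
  C(0) = 1
  C(1) = 1
  C(2) = 1 + 1 + 1 = 3
  C(3) = 1 + 3 + 1 = 5
  C(4) = 1 + 5 + 3 = 9
  C(5) = 1 + 9 + 5 = 15
  C(6) = 1 + 15 + 9 = 25
  C(7) = 1 + 25 + 15 = 41
  C(8) = 1 + 41 + 25 = 67
  C(9) = 1 + 67 + 41 = 109
  C(10) = 1 + 109 + 67 = 177
  C(11) = 1 + 177 + 109 = 287
  C(12) = 1 + 287 + 177 = 465
  C(13) = 1 + 465 + 287 = 753
  C(14) = 1 + 753 + 465 = 1219
  C(15) = 1 + 1219 + 753 = 1973
  C(16) = 1 + 1973 + 1219 = 3193
  C(17) = 1 + 3193 + 1973 = 5167
  C(18) = 1 + 5167 + 3193 = 8361
  C(19) = 1 + 8361 + 5167 = 13529
  C(20) = 1 + 13529 + 8361 = 21891
  C(21) = 1 + 21891 + 13529 = 35421
  C(22) = 1 + 35421 + 21891 = 57313
  C(23) = 1 + 57313 + 35421 = 92735
  C(24) = 1 + 92735 + 57313 = 150049
  C(25) = 1 + 150049 + 92735 = 242785
  C(26) = 1 + 242785 + 150049 = 392835
  C(27) = 1 + 392835 + 242785 = 635621
  C(28) = 1 + 635621 + 392835 = 1028457
  C(29) = 1 + 1028457 + 635621 = 1664079
  C(30) = 1 + 1664079 + 1028457 = 2692537
  C(31) = 1 + 2692537 + 1664079 = 4356617
  C(32) = 1 + 4356617 + 2692537 = 7049155
  C(33) = 1 + 7049155 + 4356617 = 11405773
Total calls for fib(33) = 11405773


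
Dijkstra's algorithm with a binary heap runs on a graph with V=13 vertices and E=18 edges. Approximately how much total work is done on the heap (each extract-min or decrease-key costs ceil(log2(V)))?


Dijkstra with a binary heap: each vertex is extracted once, each edge may relax once.
Each heap operation costs O(log V).
V + E = 13 + 18 = 31
ceil(log2(13)) = 4 (since 2^3 = 8 < 13 <= 16 = 2^4)
Total heap work = (V+E) * ceil(log2(V)) = 31 * 4 = 124


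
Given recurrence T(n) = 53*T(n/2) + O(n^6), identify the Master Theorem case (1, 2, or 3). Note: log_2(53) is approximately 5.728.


Master Theorem parameters: a=53, b=2, c=6
log_b(a) = 5.728
Compare b^c with a: 2^6 = 64 > 53, so c > log_b(a).
Comparing c=6 vs log_b(a)=5.728:
6 > 5.728 => Case 3
Result: T(n) = O(n^6)
Master Theorem case = 3


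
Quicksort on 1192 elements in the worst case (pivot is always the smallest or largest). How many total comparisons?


In the worst case, each partition step picks the worst pivot:
  Partition 1: 1191 comparisons (n-1 elements to compare)
  Partition 2: 1190 comparisons
  Partition 3: 1189 comparisons
  Partition 4: 1188 comparisons
  Partition 5: 1187 comparisons
  ...
  Last partition: 0 comparisons
Total = (n-1) + (n-2) + ... + 1 + 0 = n*(n-1)/2
= 1192*1191/2 = 709836


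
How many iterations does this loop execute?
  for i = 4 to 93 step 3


The loop variable i takes values starting at 4 and increments by 3 each iteration.
Sequence: i = 4, 7, 10, 13, 16, 19, 22, 25, 28, ...
The upper bound 93 is inclusive, so the count is floor((last - first) / step) + 1:
floor((93 - 4) / 3) + 1 = floor(89/3) + 1 = 29 + 1 = 30


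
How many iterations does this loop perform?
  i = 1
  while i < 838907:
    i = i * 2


The loop variable doubles each iteration:
i = 1 -> 2 -> 4 -> 8 -> 16 -> 32 -> 64 -> 128 -> 256 -> 512 -> 1024 -> 2048 -> 4096 -> 8192 -> 16384 -> 32768 -> 65536 -> 131072 -> 262144 -> 524288 -> 1048576 (stop, 1048576 >= 838907)
Number of doublings = ceil(log2(838907)) = 20


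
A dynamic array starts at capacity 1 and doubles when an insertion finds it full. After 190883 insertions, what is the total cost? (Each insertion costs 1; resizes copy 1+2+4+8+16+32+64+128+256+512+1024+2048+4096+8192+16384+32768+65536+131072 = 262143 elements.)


Insertion cost: 190883 (one per element)
Resizes occur just before inserting elements 2, 3, 5, 9, ...
Elements copied at each resize: 1 + 2 + 4 + 8 + 16 + 32 + 64 + 128 + 256 + 512 + 1024 + 2048 + 4096 + 8192 + 16384 + 32768 + 65536 + 131072
Sum of copies = 262143 (geometric series: 2^k - 1)
Total = 190883 + 262143 = 453026


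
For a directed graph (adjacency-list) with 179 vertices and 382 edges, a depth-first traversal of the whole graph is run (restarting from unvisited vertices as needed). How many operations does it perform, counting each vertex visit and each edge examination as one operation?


A full DFS traversal visits each vertex once and examines each edge once.
V = 179
E = 382
Sum = 179 + 382 = 561
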